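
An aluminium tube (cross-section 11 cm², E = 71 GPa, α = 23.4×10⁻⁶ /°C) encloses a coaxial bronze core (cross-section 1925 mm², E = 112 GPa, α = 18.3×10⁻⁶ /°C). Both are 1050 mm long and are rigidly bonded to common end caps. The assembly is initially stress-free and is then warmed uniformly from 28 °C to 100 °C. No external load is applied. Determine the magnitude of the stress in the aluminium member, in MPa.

Equilibrium of a rigid end plate with no external load gives equal and opposite internal forces ±P in the two members. Since α_{aluminium} > α_{bronze}, heating drives the aluminium into compression and the bronze into tension.
Equating the net (thermal + elastic) strains gives |α₁ − α₂|·ΔT = P·[1/(A₁E₁) + 1/(A₂E₂)].
|α₁ − α₂|·ΔT = 5.1×10⁻⁶ × 72 = 0.0003672.
1/(A₁E₁) + 1/(A₂E₂) = 1/(1100×71×10³) + 1/(1925×112×10³) = 1.744×10⁻⁸ N⁻¹.
P = 0.0003672 / 1.744×10⁻⁸ = 21050 N = 21.05 kN.
σ_{aluminium} = P/A₁ = 21050/1100 = 19.14 MPa, compressive.

σ ≈ 19.1 MPa (compressive)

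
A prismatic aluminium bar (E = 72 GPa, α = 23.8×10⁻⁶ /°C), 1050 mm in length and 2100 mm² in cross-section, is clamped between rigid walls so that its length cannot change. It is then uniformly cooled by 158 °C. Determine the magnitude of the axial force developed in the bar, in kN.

Full restraint means ε = 0, so the stress is σ = EαΔT = 72×10³ × 23.8×10⁻⁶ × 158 = 270.7 MPa.
P = AEαΔT = 2100 × 72×10³ × 23.8×10⁻⁶ × 158 = 568.6 kN (tensile).

P ≈ 569 kN (tensile)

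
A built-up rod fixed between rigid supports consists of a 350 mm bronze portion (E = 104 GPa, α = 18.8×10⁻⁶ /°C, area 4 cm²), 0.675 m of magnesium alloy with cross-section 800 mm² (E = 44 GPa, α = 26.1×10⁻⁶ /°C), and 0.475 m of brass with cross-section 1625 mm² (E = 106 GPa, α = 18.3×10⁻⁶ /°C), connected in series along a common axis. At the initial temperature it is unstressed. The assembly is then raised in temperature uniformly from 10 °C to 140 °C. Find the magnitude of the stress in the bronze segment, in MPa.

If the supports were absent, the total length change would be Σ αᵢΔT Lᵢ = 18.8×10⁻⁶×130×350 + 26.1×10⁻⁶×130×675 + 18.3×10⁻⁶×130×475 = 4.276 mm.
Since the ends are fixed, an axial force P builds up, equal in every segment, with P · Σ Lᵢ/(AᵢEᵢ) = δ_free.
Σ Lᵢ/(AᵢEᵢ) = 350/(400×104×10³) + 675/(800×44×10³) + 475/(1625×106×10³) = 3.035×10⁻⁵ mm/N.
P = 4.276 / 3.035×10⁻⁵ = 140900 N = 140.9 kN, compressive.
σ_{bronze} = P / A = 140900 / 400 = 352.2 MPa.

σ ≈ 352 MPa (compressive)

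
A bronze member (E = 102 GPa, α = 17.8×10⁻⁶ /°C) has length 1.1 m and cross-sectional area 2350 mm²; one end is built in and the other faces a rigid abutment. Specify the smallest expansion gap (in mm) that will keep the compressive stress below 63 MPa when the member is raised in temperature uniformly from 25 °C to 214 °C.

Free expansion if unrestrained: δ_free = αΔT L = 17.8×10⁻⁶ × 189 × 1100 = 3.701 mm.
A stress of 63 MPa corresponds to the wall pushing the member back by σL/E = 63×1100/(102×10³) = 0.6794 mm.
So the gap has to take up the difference, g_min = δ_free − σL/E = 3.701 − 0.6794 = 3.021 mm.

g ≈ 3.02 mm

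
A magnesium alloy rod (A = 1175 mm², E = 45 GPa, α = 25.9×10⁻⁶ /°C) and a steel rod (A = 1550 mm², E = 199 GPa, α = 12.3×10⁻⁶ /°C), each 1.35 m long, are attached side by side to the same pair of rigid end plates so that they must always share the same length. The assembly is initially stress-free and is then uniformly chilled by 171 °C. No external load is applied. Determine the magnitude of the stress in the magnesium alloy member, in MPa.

The magnesium alloy has the larger α, so on cooling it would change length more than the steel if both were free. The rigid plates force a common final length, so the magnesium alloy is put into tension and the steel into compression, with equal and opposite forces P (no external load).
Setting the final lengths equal and cancelling L: (α₁ − α₂)ΔT = P/(A₁E₁) + P/(A₂E₂).
|α₁ − α₂|·ΔT = 13.6×10⁻⁶ × 171 = 0.002326.
1/(A₁E₁) + 1/(A₂E₂) = 1/(1175×45×10³) + 1/(1550×199×10³) = 2.215×10⁻⁸ N⁻¹.
P = 0.002326 / 2.215×10⁻⁸ = 105000 N = 105 kN.
σ_{magnesium alloy} = P/A₁ = 105000/1175 = 89.34 MPa, tensile.

σ ≈ 89.3 MPa (tensile)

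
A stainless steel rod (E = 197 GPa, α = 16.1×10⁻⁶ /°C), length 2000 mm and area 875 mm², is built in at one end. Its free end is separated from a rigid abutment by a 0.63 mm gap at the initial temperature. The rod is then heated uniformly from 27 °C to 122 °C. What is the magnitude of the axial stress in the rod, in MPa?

Unrestrained expansion: δ_free = αΔT L = 16.1×10⁻⁶ × 95 × 2000 = 3.059 mm.
After closing the 0.63 mm clearance, 3.059 − 0.63 = 2.429 mm of expansion remains to be suppressed by the wall.
So σ = E(δ_free − g)/L = 197×10³ × 2.429/2000 = 239.3 MPa.

σ ≈ 239 MPa (compressive)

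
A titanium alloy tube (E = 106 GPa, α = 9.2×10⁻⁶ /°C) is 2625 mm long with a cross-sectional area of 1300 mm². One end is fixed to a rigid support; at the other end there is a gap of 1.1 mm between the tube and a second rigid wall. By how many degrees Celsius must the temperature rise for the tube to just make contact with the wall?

ΔT ≈ 45.5 °C

Contact occurs when the free expansion equals the gap: αΔT L = 1.1 mm.
So ΔT = g/(αL) = 1.1/(9.2×10⁻⁶ × 2625) = 45.55 °C.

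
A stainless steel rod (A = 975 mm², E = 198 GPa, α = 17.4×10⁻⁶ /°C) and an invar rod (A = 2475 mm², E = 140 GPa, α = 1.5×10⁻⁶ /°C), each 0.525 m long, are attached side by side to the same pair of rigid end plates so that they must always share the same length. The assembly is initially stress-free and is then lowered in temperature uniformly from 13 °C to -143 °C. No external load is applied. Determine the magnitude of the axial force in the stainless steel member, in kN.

P ≈ 308 kN (tensile in the stainless steel)

The stainless steel has the larger α, so on cooling it would change length more than the invar if both were free. The rigid plates force a common final length, so the stainless steel is put into tension and the invar into compression, with equal and opposite forces P (no external load).
Equating the net (thermal + elastic) strains gives |α₁ − α₂|·ΔT = P·[1/(A₁E₁) + 1/(A₂E₂)].
|α₁ − α₂|·ΔT = 15.9×10⁻⁶ × 156 = 0.00248.
1/(A₁E₁) + 1/(A₂E₂) = 1/(975×198×10³) + 1/(2475×140×10³) = 8.066×10⁻⁹ N⁻¹.
So P = 0.00248 / 8.066×10⁻⁹ = 307.5 kN.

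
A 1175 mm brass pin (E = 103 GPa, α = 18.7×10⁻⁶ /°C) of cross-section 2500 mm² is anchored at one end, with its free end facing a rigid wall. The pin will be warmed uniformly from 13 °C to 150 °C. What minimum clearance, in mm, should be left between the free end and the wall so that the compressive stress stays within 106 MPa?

Free expansion if unrestrained: δ_free = αΔT L = 18.7×10⁻⁶ × 137 × 1175 = 3.01 mm.
A stress of 106 MPa corresponds to the wall pushing the pin back by σL/E = 106×1175/(103×10³) = 1.209 mm.
The gap must absorb the remainder: g_min = 3.01 − 1.209 = 1.801 mm.

g ≈ 1.8 mm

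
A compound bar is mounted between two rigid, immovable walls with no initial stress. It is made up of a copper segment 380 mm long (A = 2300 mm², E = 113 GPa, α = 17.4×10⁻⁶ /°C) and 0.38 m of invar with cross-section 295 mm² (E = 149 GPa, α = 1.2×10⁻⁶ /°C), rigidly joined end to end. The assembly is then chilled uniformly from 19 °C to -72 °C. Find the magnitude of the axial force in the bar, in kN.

If the supports were absent, the total length change would be Σ αᵢΔT Lᵢ = 17.4×10⁻⁶×91×380 + 1.2×10⁻⁶×91×380 = 0.6432 mm.
The walls prevent any net length change, so an axial force P (same in every segment) develops. Compatibility: P · Σ Lᵢ/(AᵢEᵢ) = δ_free.
The series flexibility is Σ Lᵢ/(AᵢEᵢ) = 380/(2300×113×10³) + 380/(295×149×10³) = 1.011×10⁻⁵ mm/N.
Hence P = δ_free / Σ(L/AE) = 0.6432/1.011×10⁻⁵ = 63.64 kN (tensile).

P ≈ 63.6 kN (tensile)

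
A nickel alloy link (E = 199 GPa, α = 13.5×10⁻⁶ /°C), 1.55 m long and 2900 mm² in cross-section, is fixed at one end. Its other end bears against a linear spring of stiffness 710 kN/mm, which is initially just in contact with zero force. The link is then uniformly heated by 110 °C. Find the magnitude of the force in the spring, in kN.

The unrestrained thermal change is αΔT L = 13.5×10⁻⁶ × 110 × 1550 = 2.302 mm.
Let P be the compressive force at the spring. The link shortens elastically by PL/(AE) and the spring compresses by P/k; together these equal δ_free.
So P = δ_free / [L/(AE) + 1/k] = 2.302 / [ 1550/(2900×199×10³) + 1/(710×10³) ].
P = 2.302 / 4.094×10⁻⁶ = 562200 N.

P ≈ 562 kN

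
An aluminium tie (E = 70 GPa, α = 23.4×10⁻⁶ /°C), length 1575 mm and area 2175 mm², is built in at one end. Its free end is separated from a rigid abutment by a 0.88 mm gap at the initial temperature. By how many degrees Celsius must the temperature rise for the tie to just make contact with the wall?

Contact occurs when the free expansion equals the gap: αΔT L = 0.88 mm.
So ΔT = g/(αL) = 0.88/(23.4×10⁻⁶ × 1575) = 23.88 °C.

ΔT ≈ 23.9 °C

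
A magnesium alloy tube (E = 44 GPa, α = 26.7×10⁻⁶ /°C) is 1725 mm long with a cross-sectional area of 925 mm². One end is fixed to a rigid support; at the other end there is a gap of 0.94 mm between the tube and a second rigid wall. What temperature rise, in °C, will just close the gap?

ΔT ≈ 20.4 °C

Contact occurs when the free expansion equals the gap: αΔT L = 0.94 mm.
ΔT = 0.94 / (26.7×10⁻⁶ × 1725) = 20.41 °C.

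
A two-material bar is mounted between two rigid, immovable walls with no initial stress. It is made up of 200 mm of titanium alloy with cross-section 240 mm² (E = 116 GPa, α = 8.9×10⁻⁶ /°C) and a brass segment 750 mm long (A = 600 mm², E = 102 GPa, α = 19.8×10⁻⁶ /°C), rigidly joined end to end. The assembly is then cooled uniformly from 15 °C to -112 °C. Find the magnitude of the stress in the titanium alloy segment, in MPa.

σ ≈ 453 MPa (tensile)

If the supports were absent, the total length change would be Σ αᵢΔT Lᵢ = 8.9×10⁻⁶×127×200 + 19.8×10⁻⁶×127×750 = 2.112 mm.
The rigid supports impose zero overall length change; the single axial force P common to all segments must satisfy P Σ Lᵢ/(AᵢEᵢ) = δ_free.
Σ Lᵢ/(AᵢEᵢ) = 200/(240×116×10³) + 750/(600×102×10³) = 1.944×10⁻⁵ mm/N.
So P = 2.112 / 1.944×10⁻⁵ = 108.6 kN, tensile.
σ_{titanium alloy} = P / A = 108600 / 240 = 452.7 MPa.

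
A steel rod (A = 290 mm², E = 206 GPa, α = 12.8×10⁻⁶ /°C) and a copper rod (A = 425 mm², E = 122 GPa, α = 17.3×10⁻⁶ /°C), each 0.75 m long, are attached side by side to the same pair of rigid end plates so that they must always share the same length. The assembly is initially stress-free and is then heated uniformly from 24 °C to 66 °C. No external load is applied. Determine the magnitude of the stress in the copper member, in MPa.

σ ≈ 12.3 MPa (compressive)

Both members must finish at the same length. With the larger α, the copper tends to over-expand; the plates restrain it, putting the copper in compression and the steel in tension. With no external load the two internal forces are equal and opposite, magnitude P.
Compatibility of the two members (thermal + elastic change equal): (α₁ − α₂)ΔT = P·[1/(A₁E₁) + 1/(A₂E₂)].
|α₁ − α₂|·ΔT = 4.5×10⁻⁶ × 42 = 0.000189.
1/(A₁E₁) + 1/(A₂E₂) = 1/(290×206×10³) + 1/(425×122×10³) = 3.603×10⁻⁸ N⁻¹.
P = 0.000189 / 3.603×10⁻⁸ = 5246 N = 5.246 kN.
σ_{copper} = P/A₂ = 5246/425 = 12.34 MPa, compressive.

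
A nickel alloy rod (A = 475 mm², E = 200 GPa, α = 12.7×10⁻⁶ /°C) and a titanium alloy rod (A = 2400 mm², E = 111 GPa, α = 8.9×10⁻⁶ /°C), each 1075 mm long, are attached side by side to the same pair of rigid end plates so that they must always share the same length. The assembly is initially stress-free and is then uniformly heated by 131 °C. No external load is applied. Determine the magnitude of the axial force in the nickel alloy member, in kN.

The nickel alloy has the larger α, so on heating it would change length more than the titanium alloy if both were free. The rigid plates force a common final length, so the nickel alloy is put into compression and the titanium alloy into tension, with equal and opposite forces P (no external load).
Setting the final lengths equal and cancelling L: (α₁ − α₂)ΔT = P/(A₁E₁) + P/(A₂E₂).
|α₁ − α₂|·ΔT = 3.8×10⁻⁶ × 131 = 0.0004978.
1/(A₁E₁) + 1/(A₂E₂) = 1/(475×200×10³) + 1/(2400×111×10³) = 1.428×10⁻⁸ N⁻¹.
So P = 0.0004978 / 1.428×10⁻⁸ = 34.86 kN.

P ≈ 34.9 kN (compressive in the nickel alloy)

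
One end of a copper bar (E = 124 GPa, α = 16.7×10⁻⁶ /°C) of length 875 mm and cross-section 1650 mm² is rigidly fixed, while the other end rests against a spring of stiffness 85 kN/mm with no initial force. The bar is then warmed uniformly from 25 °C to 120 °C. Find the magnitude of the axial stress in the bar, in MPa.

σ ≈ 52.4 MPa (compressive)

If the spring were absent the bar would lengthen by αΔT L = 16.7×10⁻⁶ × 95 × 875 = 1.388 mm.
With a force P in the spring, the elastic change of the bar is PL/(AE) and that of the spring is P/k; compatibility requires their sum to equal δ_free.
P [ L/(AE) + 1/k ] = δ_free → P [ 875/(1650×124×10³) + 1/(85×10³) ] = 1.388.
P = 1.388 / 1.604×10⁻⁵ = 86540 N.
σ = P/A = 86540/1650 = 52.45 MPa.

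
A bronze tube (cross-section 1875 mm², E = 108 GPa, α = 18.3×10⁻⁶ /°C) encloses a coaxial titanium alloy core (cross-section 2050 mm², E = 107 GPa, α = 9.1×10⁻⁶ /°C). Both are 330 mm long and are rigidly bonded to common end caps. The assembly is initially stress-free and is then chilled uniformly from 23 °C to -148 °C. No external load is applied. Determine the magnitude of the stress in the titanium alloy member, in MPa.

σ ≈ 80.8 MPa (compressive)

Both members must finish at the same length. With the larger α, the bronze tends to over-contract; the plates restrain it, putting the bronze in tension and the titanium alloy in compression. With no external load the two internal forces are equal and opposite, magnitude P.
Compatibility of the two members (thermal + elastic change equal): (α₁ − α₂)ΔT = P·[1/(A₁E₁) + 1/(A₂E₂)].
|α₁ − α₂|·ΔT = 9.2×10⁻⁶ × 171 = 0.001573.
1/(A₁E₁) + 1/(A₂E₂) = 1/(1875×108×10³) + 1/(2050×107×10³) = 9.497×10⁻⁹ N⁻¹.
P = 0.001573 / 9.497×10⁻⁹ = 165600 N = 165.6 kN.
σ_{titanium alloy} = P/A₂ = 165600/2050 = 80.8 MPa, compressive.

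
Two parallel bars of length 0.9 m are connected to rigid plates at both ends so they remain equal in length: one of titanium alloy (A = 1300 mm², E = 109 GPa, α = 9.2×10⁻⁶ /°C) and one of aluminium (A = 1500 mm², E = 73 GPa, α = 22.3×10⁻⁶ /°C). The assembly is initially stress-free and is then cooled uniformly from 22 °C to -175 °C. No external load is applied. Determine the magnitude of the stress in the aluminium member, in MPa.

Equilibrium of a rigid end plate with no external load gives equal and opposite internal forces ±P in the two members. Since α_{aluminium} > α_{titanium alloy}, cooling drives the aluminium into tension and the titanium alloy into compression.
Equating the net (thermal + elastic) strains gives |α₁ − α₂|·ΔT = P·[1/(A₁E₁) + 1/(A₂E₂)].
|α₁ − α₂|·ΔT = 13.1×10⁻⁶ × 197 = 0.002581.
1/(A₁E₁) + 1/(A₂E₂) = 1/(1300×109×10³) + 1/(1500×73×10³) = 1.619×10⁻⁸ N⁻¹.
P = 0.002581 / 1.619×10⁻⁸ = 159400 N = 159.4 kN.
σ_{aluminium} = P/A₂ = 159400/1500 = 106.3 MPa, tensile.

σ ≈ 106 MPa (tensile)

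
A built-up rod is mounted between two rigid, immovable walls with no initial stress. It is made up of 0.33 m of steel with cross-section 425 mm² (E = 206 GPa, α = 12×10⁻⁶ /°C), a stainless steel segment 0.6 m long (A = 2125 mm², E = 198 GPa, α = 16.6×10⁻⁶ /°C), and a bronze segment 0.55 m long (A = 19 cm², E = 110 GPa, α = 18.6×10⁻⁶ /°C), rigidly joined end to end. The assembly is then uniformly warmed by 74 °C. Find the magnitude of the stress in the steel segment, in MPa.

σ ≈ 537 MPa (compressive)

With the walls removed the bar would change length by δ_free = Σ αᵢΔT Lᵢ = 12×10⁻⁶×74×330 + 16.6×10⁻⁶×74×600 + 18.6×10⁻⁶×74×550 = 1.787 mm.
The rigid supports impose zero overall length change; the single axial force P common to all segments must satisfy P Σ Lᵢ/(AᵢEᵢ) = δ_free.
The series flexibility is Σ Lᵢ/(AᵢEᵢ) = 330/(425×206×10³) + 600/(2125×198×10³) + 550/(1900×110×10³) = 7.827×10⁻⁶ mm/N.
P = 1.787 / 7.827×10⁻⁶ = 228300 N = 228.3 kN, compressive.
σ_{steel} = P / A = 228300 / 425 = 537.2 MPa.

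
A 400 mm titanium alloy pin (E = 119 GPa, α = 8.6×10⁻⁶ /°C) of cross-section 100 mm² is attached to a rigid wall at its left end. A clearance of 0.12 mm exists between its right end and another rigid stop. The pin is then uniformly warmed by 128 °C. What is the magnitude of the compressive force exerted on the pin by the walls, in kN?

P ≈ 9.53 kN

Free thermal elongation = αΔT L = 8.6×10⁻⁶ × 128 × 400 = 0.4403 mm.
The gap closes (δ_free > 0.12 mm) and the wall then resists a further 0.4403 − 0.12 = 0.3203 mm of expansion.
Compatibility: PL/(AE) = 0.3203 mm, so σ = P/A = E × (0.3203/400) = 95.3 MPa.
Force on the wall = σA = 95.3 × 100 mm² = 9.53 kN.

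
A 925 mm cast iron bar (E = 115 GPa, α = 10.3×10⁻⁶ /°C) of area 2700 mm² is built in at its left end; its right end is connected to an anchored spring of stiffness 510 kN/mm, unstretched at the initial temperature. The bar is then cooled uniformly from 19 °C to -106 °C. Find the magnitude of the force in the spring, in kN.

P ≈ 241 kN

The unrestrained thermal change is αΔT L = 10.3×10⁻⁶ × 125 × 925 = 1.191 mm.
Let P be the tensile force in the spring. The bar extends elastically by PL/(AE) and the spring stretches by P/k; together these equal δ_free.
P [ L/(AE) + 1/k ] = δ_free → P [ 925/(2700×115×10³) + 1/(510×10³) ] = 1.191.
P = 1.191 / 4.94×10⁻⁶ = 241100 N.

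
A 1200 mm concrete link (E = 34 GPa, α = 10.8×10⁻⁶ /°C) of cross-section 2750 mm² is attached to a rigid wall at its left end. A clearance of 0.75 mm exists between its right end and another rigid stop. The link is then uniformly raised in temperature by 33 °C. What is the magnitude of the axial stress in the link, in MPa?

σ ≈ 0 MPa

Unrestrained expansion: δ_free = αΔT L = 10.8×10⁻⁶ × 33 × 1200 = 0.4277 mm.
Since δ_free = 0.428 mm is less than the 0.75 mm gap, the link never touches the wall. No axial force develops.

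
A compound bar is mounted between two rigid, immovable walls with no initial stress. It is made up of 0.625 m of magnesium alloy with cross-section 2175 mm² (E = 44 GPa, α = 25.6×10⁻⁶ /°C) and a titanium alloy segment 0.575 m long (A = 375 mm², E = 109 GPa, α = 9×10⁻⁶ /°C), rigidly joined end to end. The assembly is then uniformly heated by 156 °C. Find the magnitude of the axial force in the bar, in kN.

If the supports were absent, the total length change would be Σ αᵢΔT Lᵢ = 25.6×10⁻⁶×156×625 + 9×10⁻⁶×156×575 = 3.303 mm.
Since the ends are fixed, an axial force P builds up, equal in every segment, with P · Σ Lᵢ/(AᵢEᵢ) = δ_free.
Σ Lᵢ/(AᵢEᵢ) = 625/(2175×44×10³) + 575/(375×109×10³) = 2.06×10⁻⁵ mm/N.
P = 3.303 / 2.06×10⁻⁵ = 160400 N = 160.4 kN, compressive.

P ≈ 160 kN (compressive)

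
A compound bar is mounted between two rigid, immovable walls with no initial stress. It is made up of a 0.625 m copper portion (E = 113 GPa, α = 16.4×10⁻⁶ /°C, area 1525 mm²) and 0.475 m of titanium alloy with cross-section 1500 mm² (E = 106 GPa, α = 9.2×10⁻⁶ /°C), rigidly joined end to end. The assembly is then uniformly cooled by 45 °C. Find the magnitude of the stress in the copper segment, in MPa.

Free thermal contraction of the whole bar: Σ αᵢΔT Lᵢ = 16.4×10⁻⁶×45×625 + 9.2×10⁻⁶×45×475 = 0.6579 mm.
The rigid supports impose zero overall length change; the single axial force P common to all segments must satisfy P Σ Lᵢ/(AᵢEᵢ) = δ_free.
The series flexibility is Σ Lᵢ/(AᵢEᵢ) = 625/(1525×113×10³) + 475/(1500×106×10³) = 6.614×10⁻⁶ mm/N.
So P = 0.6579 / 6.614×10⁻⁶ = 99.47 kN, tensile.
σ_{copper} = P / A = 99470 / 1525 = 65.22 MPa.

σ ≈ 65.2 MPa (tensile)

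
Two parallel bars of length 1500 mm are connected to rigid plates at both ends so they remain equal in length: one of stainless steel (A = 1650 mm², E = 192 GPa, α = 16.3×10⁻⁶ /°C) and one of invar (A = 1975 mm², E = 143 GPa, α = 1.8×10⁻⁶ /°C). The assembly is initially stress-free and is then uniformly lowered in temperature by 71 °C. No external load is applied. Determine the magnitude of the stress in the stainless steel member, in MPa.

σ ≈ 93.2 MPa (tensile)

The stainless steel has the larger α, so on cooling it would change length more than the invar if both were free. The rigid plates force a common final length, so the stainless steel is put into tension and the invar into compression, with equal and opposite forces P (no external load).
Compatibility of the two members (thermal + elastic change equal): (α₁ − α₂)ΔT = P·[1/(A₁E₁) + 1/(A₂E₂)].
|α₁ − α₂|·ΔT = 14.5×10⁻⁶ × 71 = 0.00103.
1/(A₁E₁) + 1/(A₂E₂) = 1/(1650×192×10³) + 1/(1975×143×10³) = 6.697×10⁻⁹ N⁻¹.
P = 0.00103 / 6.697×10⁻⁹ = 153700 N = 153.7 kN.
σ_{stainless steel} = P/A₁ = 153700/1650 = 93.16 MPa, tensile.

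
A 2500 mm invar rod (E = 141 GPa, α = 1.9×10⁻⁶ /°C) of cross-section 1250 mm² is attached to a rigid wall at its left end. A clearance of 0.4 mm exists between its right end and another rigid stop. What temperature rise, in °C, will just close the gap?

Contact occurs when the free expansion equals the gap: αΔT L = 0.4 mm.
ΔT = 0.4 / (1.9×10⁻⁶ × 2500) = 84.21 °C.

ΔT ≈ 84.2 °C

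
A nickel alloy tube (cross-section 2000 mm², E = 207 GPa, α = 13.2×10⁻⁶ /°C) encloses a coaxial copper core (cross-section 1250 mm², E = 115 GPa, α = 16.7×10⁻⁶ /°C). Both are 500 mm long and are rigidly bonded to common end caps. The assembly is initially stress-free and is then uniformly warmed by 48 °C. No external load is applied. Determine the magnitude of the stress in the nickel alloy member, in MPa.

Both members must finish at the same length. With the larger α, the copper tends to over-expand; the plates restrain it, putting the copper in compression and the nickel alloy in tension. With no external load the two internal forces are equal and opposite, magnitude P.
Equating the net (thermal + elastic) strains gives |α₁ − α₂|·ΔT = P·[1/(A₁E₁) + 1/(A₂E₂)].
|α₁ − α₂|·ΔT = 3.5×10⁻⁶ × 48 = 0.000168.
1/(A₁E₁) + 1/(A₂E₂) = 1/(2000×207×10³) + 1/(1250×115×10³) = 9.372×10⁻⁹ N⁻¹.
So P = 0.000168 / 9.372×10⁻⁹ = 17.93 kN.
σ_{nickel alloy} = P/A₁ = 17930/2000 = 8.963 MPa, tensile.

σ ≈ 8.96 MPa (tensile)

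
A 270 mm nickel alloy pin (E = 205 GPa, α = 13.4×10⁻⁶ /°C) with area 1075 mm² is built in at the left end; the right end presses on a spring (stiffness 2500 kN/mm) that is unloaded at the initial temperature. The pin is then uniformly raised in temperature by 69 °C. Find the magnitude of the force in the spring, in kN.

P ≈ 154 kN

Free thermal expansion: δ_free = αΔT L = 13.4×10⁻⁶ × 69 × 270 = 0.2496 mm.
Let P be the compressive force at the spring. The pin shortens elastically by PL/(AE) and the spring compresses by P/k; together these equal δ_free.
P [ L/(AE) + 1/k ] = δ_free → P [ 270/(1075×205×10³) + 1/(2500×10³) ] = 0.2496.
P = 0.2496 / 1.625×10⁻⁶ = 153600 N.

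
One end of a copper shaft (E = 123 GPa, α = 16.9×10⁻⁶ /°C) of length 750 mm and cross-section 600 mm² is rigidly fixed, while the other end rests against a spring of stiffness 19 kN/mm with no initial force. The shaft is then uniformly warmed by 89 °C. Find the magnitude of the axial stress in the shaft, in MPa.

The unrestrained thermal change is αΔT L = 16.9×10⁻⁶ × 89 × 750 = 1.128 mm.
Let P be the compressive force at the spring. The shaft shortens elastically by PL/(AE) and the spring compresses by P/k; together these equal δ_free.
So P = δ_free / [L/(AE) + 1/k] = 1.128 / [ 750/(600×123×10³) + 1/(19×10³) ].
P = 1.128 / 6.279×10⁻⁵ = 17960 N.
σ = P/A = 17960/600 = 29.94 MPa.

σ ≈ 29.9 MPa (compressive)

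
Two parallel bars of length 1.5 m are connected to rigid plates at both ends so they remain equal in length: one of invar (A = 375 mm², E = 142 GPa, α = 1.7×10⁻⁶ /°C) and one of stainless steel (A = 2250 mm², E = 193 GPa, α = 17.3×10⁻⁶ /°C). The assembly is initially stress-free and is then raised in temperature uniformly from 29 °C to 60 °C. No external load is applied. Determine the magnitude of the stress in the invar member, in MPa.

σ ≈ 61.2 MPa (tensile)

Both members must finish at the same length. With the larger α, the stainless steel tends to over-expand; the plates restrain it, putting the stainless steel in compression and the invar in tension. With no external load the two internal forces are equal and opposite, magnitude P.
Setting the final lengths equal and cancelling L: (α₁ − α₂)ΔT = P/(A₁E₁) + P/(A₂E₂).
|α₁ − α₂|·ΔT = 15.6×10⁻⁶ × 31 = 0.0004836.
1/(A₁E₁) + 1/(A₂E₂) = 1/(375×142×10³) + 1/(2250×193×10³) = 2.108×10⁻⁸ N⁻¹.
So P = 0.0004836 / 2.108×10⁻⁸ = 22.94 kN.
σ_{invar} = P/A₁ = 22940/375 = 61.17 MPa, tensile.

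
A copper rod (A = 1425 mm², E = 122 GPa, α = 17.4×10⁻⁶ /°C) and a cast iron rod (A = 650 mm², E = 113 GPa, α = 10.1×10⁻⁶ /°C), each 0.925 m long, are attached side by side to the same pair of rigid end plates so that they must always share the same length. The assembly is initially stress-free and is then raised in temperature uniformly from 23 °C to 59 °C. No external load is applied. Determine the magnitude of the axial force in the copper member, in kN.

P ≈ 13.6 kN (compressive in the copper)

Equilibrium of a rigid end plate with no external load gives equal and opposite internal forces ±P in the two members. Since α_{copper} > α_{cast iron}, heating drives the copper into compression and the cast iron into tension.
Setting the final lengths equal and cancelling L: (α₁ − α₂)ΔT = P/(A₁E₁) + P/(A₂E₂).
|α₁ − α₂|·ΔT = 7.3×10⁻⁶ × 36 = 0.0002628.
1/(A₁E₁) + 1/(A₂E₂) = 1/(1425×122×10³) + 1/(650×113×10³) = 1.937×10⁻⁸ N⁻¹.
So P = 0.0002628 / 1.937×10⁻⁸ = 13.57 kN.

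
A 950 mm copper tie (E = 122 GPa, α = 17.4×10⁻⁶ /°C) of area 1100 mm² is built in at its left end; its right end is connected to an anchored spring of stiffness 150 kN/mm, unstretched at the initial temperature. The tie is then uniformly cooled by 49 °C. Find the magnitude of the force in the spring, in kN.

Free thermal contraction: δ_free = αΔT L = 17.4×10⁻⁶ × 49 × 950 = 0.81 mm.
With a force P in the spring, the elastic change of the tie is PL/(AE) and that of the spring is P/k; compatibility requires their sum to equal δ_free.
So P = δ_free / [L/(AE) + 1/k] = 0.81 / [ 950/(1100×122×10³) + 1/(150×10³) ].
P = 0.81 / 1.375×10⁻⁵ = 58930 N.

P ≈ 58.9 kN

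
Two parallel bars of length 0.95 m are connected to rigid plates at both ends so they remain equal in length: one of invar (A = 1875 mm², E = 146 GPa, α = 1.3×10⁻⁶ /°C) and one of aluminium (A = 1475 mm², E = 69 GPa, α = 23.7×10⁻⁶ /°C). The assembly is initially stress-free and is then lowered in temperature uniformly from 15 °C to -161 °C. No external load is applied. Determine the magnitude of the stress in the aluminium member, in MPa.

The aluminium has the larger α, so on cooling it would change length more than the invar if both were free. The rigid plates force a common final length, so the aluminium is put into tension and the invar into compression, with equal and opposite forces P (no external load).
Equating the net (thermal + elastic) strains gives |α₁ − α₂|·ΔT = P·[1/(A₁E₁) + 1/(A₂E₂)].
|α₁ − α₂|·ΔT = 22.4×10⁻⁶ × 176 = 0.003942.
1/(A₁E₁) + 1/(A₂E₂) = 1/(1875×146×10³) + 1/(1475×69×10³) = 1.348×10⁻⁸ N⁻¹.
So P = 0.003942 / 1.348×10⁻⁸ = 292.5 kN.
σ_{aluminium} = P/A₂ = 292500/1475 = 198.3 MPa, tensile.

σ ≈ 198 MPa (tensile)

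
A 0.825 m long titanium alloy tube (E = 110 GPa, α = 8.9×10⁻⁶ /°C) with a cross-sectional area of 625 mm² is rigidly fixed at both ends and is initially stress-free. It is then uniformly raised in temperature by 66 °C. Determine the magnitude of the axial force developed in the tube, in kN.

With zero net strain, σ = E·αΔT = 110 GPa × 8.9×10⁻⁶ × 66 = 64.61 MPa.
Axial force P = σA = 64.61 × 625 = 40380 N = 40.38 kN, compressive.

P ≈ 40.4 kN (compressive)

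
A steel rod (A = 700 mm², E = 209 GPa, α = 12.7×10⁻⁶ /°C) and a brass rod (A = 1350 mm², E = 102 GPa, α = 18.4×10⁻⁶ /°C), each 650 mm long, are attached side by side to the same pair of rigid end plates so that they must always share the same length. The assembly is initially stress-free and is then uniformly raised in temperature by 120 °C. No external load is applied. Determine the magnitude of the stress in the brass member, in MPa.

Equilibrium of a rigid end plate with no external load gives equal and opposite internal forces ±P in the two members. Since α_{brass} > α_{steel}, heating drives the brass into compression and the steel into tension.
Setting the final lengths equal and cancelling L: (α₁ − α₂)ΔT = P/(A₁E₁) + P/(A₂E₂).
|α₁ − α₂|·ΔT = 5.7×10⁻⁶ × 120 = 0.000684.
1/(A₁E₁) + 1/(A₂E₂) = 1/(700×209×10³) + 1/(1350×102×10³) = 1.41×10⁻⁸ N⁻¹.
So P = 0.000684 / 1.41×10⁻⁸ = 48.52 kN.
σ_{brass} = P/A₂ = 48520/1350 = 35.94 MPa, compressive.

σ ≈ 35.9 MPa (compressive)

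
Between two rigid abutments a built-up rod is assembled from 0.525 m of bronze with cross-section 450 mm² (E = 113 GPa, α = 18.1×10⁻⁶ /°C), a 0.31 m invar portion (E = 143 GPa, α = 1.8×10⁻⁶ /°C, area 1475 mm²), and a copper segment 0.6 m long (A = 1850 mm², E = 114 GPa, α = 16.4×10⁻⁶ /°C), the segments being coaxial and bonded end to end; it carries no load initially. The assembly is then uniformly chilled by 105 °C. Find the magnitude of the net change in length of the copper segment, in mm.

Free thermal contraction of the whole bar: Σ αᵢΔT Lᵢ = 18.1×10⁻⁶×105×525 + 1.8×10⁻⁶×105×310 + 16.4×10⁻⁶×105×600 = 2.09 mm.
Since the ends are fixed, an axial force P builds up, equal in every segment, with P · Σ Lᵢ/(AᵢEᵢ) = δ_free.
Σ Lᵢ/(AᵢEᵢ) = 525/(450×113×10³) + 310/(1475×143×10³) + 600/(1850×114×10³) = 1.464×10⁻⁵ mm/N.
Hence P = δ_free / Σ(L/AE) = 2.09/1.464×10⁻⁵ = 142.7 kN (tensile).
For the copper segment, free thermal change = 16.4×10⁻⁶×105×600 = 1.033 mm and elastic change from P = 142700×600/(1850×114×10³) = 0.4061 mm; these oppose, so the net change is 0.627 mm (segment shortens).

|ΔL| ≈ 0.627 mm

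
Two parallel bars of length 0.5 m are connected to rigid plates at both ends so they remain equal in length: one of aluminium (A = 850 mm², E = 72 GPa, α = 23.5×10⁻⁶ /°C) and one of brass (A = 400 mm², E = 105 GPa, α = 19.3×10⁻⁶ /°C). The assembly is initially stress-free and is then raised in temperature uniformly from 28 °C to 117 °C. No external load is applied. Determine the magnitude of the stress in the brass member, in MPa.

Both members must finish at the same length. With the larger α, the aluminium tends to over-expand; the plates restrain it, putting the aluminium in compression and the brass in tension. With no external load the two internal forces are equal and opposite, magnitude P.
Compatibility of the two members (thermal + elastic change equal): (α₁ − α₂)ΔT = P·[1/(A₁E₁) + 1/(A₂E₂)].
|α₁ − α₂|·ΔT = 4.2×10⁻⁶ × 89 = 0.0003738.
1/(A₁E₁) + 1/(A₂E₂) = 1/(850×72×10³) + 1/(400×105×10³) = 4.015×10⁻⁸ N⁻¹.
So P = 0.0003738 / 4.015×10⁻⁸ = 9.31 kN.
σ_{brass} = P/A₂ = 9310/400 = 23.28 MPa, tensile.

σ ≈ 23.3 MPa (tensile)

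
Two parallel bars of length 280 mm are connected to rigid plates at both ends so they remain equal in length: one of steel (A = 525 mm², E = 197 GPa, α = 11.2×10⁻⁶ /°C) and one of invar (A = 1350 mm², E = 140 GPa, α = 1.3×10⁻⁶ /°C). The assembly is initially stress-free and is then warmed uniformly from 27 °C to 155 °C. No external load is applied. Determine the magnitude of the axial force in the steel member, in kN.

The steel has the larger α, so on heating it would change length more than the invar if both were free. The rigid plates force a common final length, so the steel is put into compression and the invar into tension, with equal and opposite forces P (no external load).
Compatibility of the two members (thermal + elastic change equal): (α₁ − α₂)ΔT = P·[1/(A₁E₁) + 1/(A₂E₂)].
|α₁ − α₂|·ΔT = 9.9×10⁻⁶ × 128 = 0.001267.
1/(A₁E₁) + 1/(A₂E₂) = 1/(525×197×10³) + 1/(1350×140×10³) = 1.496×10⁻⁸ N⁻¹.
So P = 0.001267 / 1.496×10⁻⁸ = 84.71 kN.

P ≈ 84.7 kN (compressive in the steel)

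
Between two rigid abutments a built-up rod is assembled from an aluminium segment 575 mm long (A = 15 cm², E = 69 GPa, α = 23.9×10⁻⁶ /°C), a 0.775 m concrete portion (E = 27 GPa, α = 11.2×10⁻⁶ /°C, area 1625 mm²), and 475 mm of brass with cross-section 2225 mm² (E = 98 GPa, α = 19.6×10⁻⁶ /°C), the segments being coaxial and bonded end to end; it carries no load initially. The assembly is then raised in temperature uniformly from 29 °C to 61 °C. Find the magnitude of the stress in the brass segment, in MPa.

If the supports were absent, the total length change would be Σ αᵢΔT Lᵢ = 23.9×10⁻⁶×32×575 + 11.2×10⁻⁶×32×775 + 19.6×10⁻⁶×32×475 = 1.015 mm.
Since the ends are fixed, an axial force P builds up, equal in every segment, with P · Σ Lᵢ/(AᵢEᵢ) = δ_free.
The series flexibility is Σ Lᵢ/(AᵢEᵢ) = 575/(1500×69×10³) + 775/(1625×27×10³) + 475/(2225×98×10³) = 2.54×10⁻⁵ mm/N.
P = 1.015 / 2.54×10⁻⁵ = 39980 N = 39.98 kN, compressive.
σ_{brass} = P / A = 39980 / 2225 = 17.97 MPa.

σ ≈ 18 MPa (compressive)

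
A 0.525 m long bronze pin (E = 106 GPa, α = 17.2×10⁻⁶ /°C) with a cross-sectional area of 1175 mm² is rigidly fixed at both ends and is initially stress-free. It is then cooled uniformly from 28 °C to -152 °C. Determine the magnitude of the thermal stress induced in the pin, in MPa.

The supports are rigid, so the total axial strain is zero. The restrained thermal strain is ε = αΔT = 17.2×10⁻⁶ × 180 = 3096×10⁻⁶.
σ = EαΔT = 106×10³ × 17.2×10⁻⁶ × 180 = 328.2 MPa (tensile; the pin is trying to contract).

σ ≈ 328 MPa (tensile)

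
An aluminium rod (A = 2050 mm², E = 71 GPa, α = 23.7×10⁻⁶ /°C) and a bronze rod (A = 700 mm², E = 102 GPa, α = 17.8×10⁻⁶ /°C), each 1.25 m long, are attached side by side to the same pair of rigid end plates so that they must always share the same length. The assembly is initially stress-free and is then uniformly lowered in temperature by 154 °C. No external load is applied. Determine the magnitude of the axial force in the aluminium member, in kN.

The aluminium has the larger α, so on cooling it would change length more than the bronze if both were free. The rigid plates force a common final length, so the aluminium is put into tension and the bronze into compression, with equal and opposite forces P (no external load).
Setting the final lengths equal and cancelling L: (α₁ − α₂)ΔT = P/(A₁E₁) + P/(A₂E₂).
|α₁ − α₂|·ΔT = 5.9×10⁻⁶ × 154 = 0.0009086.
1/(A₁E₁) + 1/(A₂E₂) = 1/(2050×71×10³) + 1/(700×102×10³) = 2.088×10⁻⁸ N⁻¹.
So P = 0.0009086 / 2.088×10⁻⁸ = 43.52 kN.

P ≈ 43.5 kN (tensile in the aluminium)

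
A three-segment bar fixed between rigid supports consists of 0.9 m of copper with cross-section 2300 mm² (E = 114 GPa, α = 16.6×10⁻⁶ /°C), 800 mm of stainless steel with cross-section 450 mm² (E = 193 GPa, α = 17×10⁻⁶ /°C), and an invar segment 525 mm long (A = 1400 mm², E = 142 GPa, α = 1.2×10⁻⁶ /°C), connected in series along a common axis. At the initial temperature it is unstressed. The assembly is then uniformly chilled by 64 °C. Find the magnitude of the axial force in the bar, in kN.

P ≈ 122 kN (tensile)

Free thermal contraction of the whole bar: Σ αᵢΔT Lᵢ = 16.6×10⁻⁶×64×900 + 17×10⁻⁶×64×800 + 1.2×10⁻⁶×64×525 = 1.867 mm.
The walls prevent any net length change, so an axial force P (same in every segment) develops. Compatibility: P · Σ Lᵢ/(AᵢEᵢ) = δ_free.
The series flexibility is Σ Lᵢ/(AᵢEᵢ) = 900/(2300×114×10³) + 800/(450×193×10³) + 525/(1400×142×10³) = 1.528×10⁻⁵ mm/N.
P = 1.867 / 1.528×10⁻⁵ = 122100 N = 122.1 kN, tensile.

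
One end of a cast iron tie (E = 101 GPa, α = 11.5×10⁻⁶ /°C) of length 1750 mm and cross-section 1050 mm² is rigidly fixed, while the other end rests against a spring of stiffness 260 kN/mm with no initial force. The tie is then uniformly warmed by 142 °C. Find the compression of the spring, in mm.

If the spring were absent the tie would lengthen by αΔT L = 11.5×10⁻⁶ × 142 × 1750 = 2.858 mm.
With a force P in the spring, the elastic change of the tie is PL/(AE) and that of the spring is P/k; compatibility requires their sum to equal δ_free.
P [ L/(AE) + 1/k ] = δ_free → P [ 1750/(1050×101×10³) + 1/(260×10³) ] = 2.858.
P = 2.858 / 2.035×10⁻⁵ = 140400 N.
Spring compression = P/k = 140400/(260×10³) = 0.5402 mm.

δ ≈ 0.54 mm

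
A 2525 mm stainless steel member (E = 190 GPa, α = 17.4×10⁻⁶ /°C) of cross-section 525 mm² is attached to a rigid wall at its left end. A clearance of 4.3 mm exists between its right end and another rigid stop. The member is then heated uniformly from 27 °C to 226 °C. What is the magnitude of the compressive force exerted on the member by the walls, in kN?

Unrestrained expansion: δ_free = αΔT L = 17.4×10⁻⁶ × 199 × 2525 = 8.743 mm.
This exceeds the 4.3 mm gap, so the wall pushes back. The portion of expansion that must be recovered elastically is δ_free − gap = 8.743 − 4.3 = 4.443 mm.
That suppressed elongation corresponds to σ = E·Δ/L = 190×10³ × 4.443/2525 = 334.3 MPa.
Force on the wall = σA = 334.3 × 525 mm² = 175.5 kN.

P ≈ 176 kN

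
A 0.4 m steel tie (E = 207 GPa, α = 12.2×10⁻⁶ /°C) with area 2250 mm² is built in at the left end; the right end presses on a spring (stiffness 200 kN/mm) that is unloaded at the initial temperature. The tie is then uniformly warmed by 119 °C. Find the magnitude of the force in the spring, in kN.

The unrestrained thermal change is αΔT L = 12.2×10⁻⁶ × 119 × 400 = 0.5807 mm.
Let P be the compressive force at the spring. The tie shortens elastically by PL/(AE) and the spring compresses by P/k; together these equal δ_free.
So P = δ_free / [L/(AE) + 1/k] = 0.5807 / [ 400/(2250×207×10³) + 1/(200×10³) ].
P = 0.5807 / 5.859×10⁻⁶ = 99120 N.

P ≈ 99.1 kN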